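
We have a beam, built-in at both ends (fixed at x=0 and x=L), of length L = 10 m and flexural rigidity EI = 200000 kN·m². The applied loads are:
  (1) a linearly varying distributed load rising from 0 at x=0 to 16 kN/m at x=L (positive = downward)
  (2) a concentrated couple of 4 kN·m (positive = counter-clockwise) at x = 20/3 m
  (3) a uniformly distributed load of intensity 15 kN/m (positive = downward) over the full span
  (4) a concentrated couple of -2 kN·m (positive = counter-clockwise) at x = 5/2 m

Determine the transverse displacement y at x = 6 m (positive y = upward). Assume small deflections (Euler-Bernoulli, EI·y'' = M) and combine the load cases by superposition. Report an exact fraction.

Load 1 — triangular load w₀=16 kN/m (0→w₀ over full span):
  y_1 = -w₀x²(L-x)²(x+2L)/(120LEI) = -16·6²·(10-6)²·(6+2·10)/(120·10·200000) = -78/78125 m
Load 2 — applied couple M₀=4 kN·m at a=20/3 m (b=L-a=10/3):
  y_2 = (R_Ax³/6 - M_Ax²/2)/EI  [x≤a] with R_A=8/15, M_A=4/3 = ((8/15)·6³/6 - (4/3)·6²/2)/200000 = -3/125000 m
Load 3 — uniform load w=15 kN/m over full span:
  y_3 = -wx²(L-x)²/(24EI) = -15·6²·(10-6)²/(24·200000) = -9/5000 m
Load 4 — applied couple M₀=-2 kN·m at a=5/2 m (b=L-a=15/2):
  y_4 = (R_Ax³/6 - M_Ax²/2 - M₀(x-a)²/2)/EI  [x>a] with R_A=-9/40, M_A=3/8 = ((-9/40)·6³/6 - (3/8)·6²/2 - (-2)·(6-(5/2))²/2)/200000 = -13/1000000 m
Superposition: y = Σ y_i = -14177/5000000 m ≈ -0.002835 m

y(6) = -14177/5000000 m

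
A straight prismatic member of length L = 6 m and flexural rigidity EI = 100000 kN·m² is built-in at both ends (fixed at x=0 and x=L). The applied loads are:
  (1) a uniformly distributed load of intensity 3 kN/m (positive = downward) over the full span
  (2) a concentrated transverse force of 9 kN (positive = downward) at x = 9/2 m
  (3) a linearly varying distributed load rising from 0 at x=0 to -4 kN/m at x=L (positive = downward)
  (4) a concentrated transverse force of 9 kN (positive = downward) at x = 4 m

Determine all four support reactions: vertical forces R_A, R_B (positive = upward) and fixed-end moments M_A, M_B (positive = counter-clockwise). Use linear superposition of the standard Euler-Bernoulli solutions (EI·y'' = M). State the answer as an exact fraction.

Load 1 — uniform load w=3 kN/m over full span:
  R_A = wL/2 = 3·6/2 = 9 kN
  M_A = wL²/12 = 3·6²/12 = 9 kN·m
  R_B = wL/2 = 3·6/2 = 9 kN
  M_B = -wL²/12 = -3·6²/12 = -9 kN·m
Load 2 — point force P=9 kN at a=9/2 m (b=L-a=3/2):
  R_A = Pb²(3a+b)/L³ = 9·(3/2)²·(3·(9/2)+(3/2))/6³ = 45/32 kN
  M_A = Pab²/L² = 9·(9/2)·(3/2)²/6² = 81/32 kN·m
  R_B = Pa²(a+3b)/L³ = 9·(9/2)²·((9/2)+3·(3/2))/6³ = 243/32 kN
  M_B = -Pa²b/L² = -9·(9/2)²·(3/2)/6² = -243/32 kN·m
Load 3 — triangular load w₀=-4 kN/m (0→w₀ over full span):
  R_A = 3w₀L/20 = 3·(-4)·6/20 = -18/5 kN
  M_A = w₀L²/30 = (-4)·6²/30 = -24/5 kN·m
  R_B = 7w₀L/20 = 7·(-4)·6/20 = -42/5 kN
  M_B = -w₀L²/20 = -(-4)·6²/20 = 36/5 kN·m
Load 4 — point force P=9 kN at a=4 m (b=L-a=2):
  R_A = Pb²(3a+b)/L³ = 9·2²·(3·4+2)/6³ = 7/3 kN
  M_A = Pab²/L² = 9·4·2²/6² = 4 kN·m
  R_B = Pa²(a+3b)/L³ = 9·4²·(4+3·2)/6³ = 20/3 kN
  M_B = -Pa²b/L² = -9·4²·2/6² = -8 kN·m
Superposition: R_A = 4387/480 kN, M_A = 1717/160 kN·m, R_B = 7133/480 kN, M_B = -2783/160 kN·m

R_A = 4387/480 kN, M_A = 1717/160 kN·m, R_B = 7133/480 kN, M_B = -2783/160 kN·m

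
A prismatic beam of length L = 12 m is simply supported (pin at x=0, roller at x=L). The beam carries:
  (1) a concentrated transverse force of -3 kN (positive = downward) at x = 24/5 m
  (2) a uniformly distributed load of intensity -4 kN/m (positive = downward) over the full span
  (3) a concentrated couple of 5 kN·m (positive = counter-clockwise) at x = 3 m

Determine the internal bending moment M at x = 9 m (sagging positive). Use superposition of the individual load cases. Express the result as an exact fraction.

Load 1 — point force P=-3 kN at a=24/5 m (b=L-a=36/5):
  M_1 = Pa(L-x)/L  [x>a] = (-3)·(24/5)·(12-9)/12 = -18/5 kN·m
Load 2 — uniform load w=-4 kN/m over full span:
  M_2 = wx(L-x)/2 = (-4)·9·(12-9)/2 = -54 kN·m
Load 3 — applied couple M₀=5 kN·m at a=3 m (b=L-a=9):
  M_3 = M₀x/L - M₀  [x>a] = 5·9/12 - 5 = -5/4 kN·m
Superposition: M = Σ M_i = -1177/20 kN·m ≈ -58.850000 kN·m

M(9) = -1177/20 kN·m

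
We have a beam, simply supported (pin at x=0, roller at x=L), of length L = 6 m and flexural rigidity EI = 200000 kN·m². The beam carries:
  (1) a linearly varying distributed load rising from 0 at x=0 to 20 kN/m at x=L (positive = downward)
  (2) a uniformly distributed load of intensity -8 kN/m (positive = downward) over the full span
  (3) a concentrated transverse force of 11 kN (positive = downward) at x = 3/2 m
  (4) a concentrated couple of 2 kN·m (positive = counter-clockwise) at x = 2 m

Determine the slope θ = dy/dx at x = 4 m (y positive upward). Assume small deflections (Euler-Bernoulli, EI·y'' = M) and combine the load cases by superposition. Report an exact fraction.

Load 1 — triangular load w₀=20 kN/m (0→w₀ over full span):
  θ_1 = -w₀(7L⁴-30L²x²+15x⁴)/(360LEI) = -20·(7·6⁴-30·6²·4²+15·4⁴)/(360·6·200000) = 91/450000 rad
Load 2 — uniform load w=-8 kN/m over full span:
  θ_2 = -w(L³-6Lx²+4x³)/(24EI) = -(-8)·(6³-6·6·4²+4·4³)/(24·200000) = -13/75000 rad
Load 3 — point force P=11 kN at a=3/2 m (b=L-a=9/2):
  θ_3 = -Pa(2L²-6Lx+3x²+a²)/(6LEI)  [x>a] = -11·(3/2)·(2·6²-6·6·4+3·4²+(3/2)²)/(6·6·200000) = 319/6400000 rad
Load 4 — applied couple M₀=2 kN·m at a=2 m (b=L-a=4):
  θ_4 = (M₀x²/(2L)-M₀(x-a)+C₁)/EI  [x>a] with C₁=M₀(3b²-L²)/(6L)=2/3 = (2·4²/(2·6)-2·(4-2)+(2/3))/200000 = -1/300000 rad
Superposition: θ = Σ θ_i = 4343/57600000 rad ≈ 0.000075 rad

θ(4) = 4343/57600000 rad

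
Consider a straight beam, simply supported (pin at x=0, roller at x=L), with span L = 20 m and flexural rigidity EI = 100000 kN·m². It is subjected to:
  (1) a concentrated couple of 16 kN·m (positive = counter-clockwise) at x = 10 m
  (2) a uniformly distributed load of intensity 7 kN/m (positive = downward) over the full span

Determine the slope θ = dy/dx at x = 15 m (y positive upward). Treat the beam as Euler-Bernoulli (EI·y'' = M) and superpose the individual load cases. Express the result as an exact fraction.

Load 1 — applied couple M₀=16 kN·m at a=10 m (b=L-a=10):
  θ_1 = (M₀x²/(2L)-M₀(x-a)+C₁)/EI  [x>a] with C₁=M₀(3b²-L²)/(6L)=-40/3 = (16·15²/(2·20)-16·(15-10)+(-40/3))/100000 = -1/30000 rad
Load 2 — uniform load w=7 kN/m over full span:
  θ_2 = -w(L³-6Lx²+4x³)/(24EI) = -7·(20³-6·20·15²+4·15³)/(24·100000) = 77/4800 rad
Superposition: θ = Σ θ_i = 1921/120000 rad ≈ 0.016008 rad

θ(15) = 1921/120000 rad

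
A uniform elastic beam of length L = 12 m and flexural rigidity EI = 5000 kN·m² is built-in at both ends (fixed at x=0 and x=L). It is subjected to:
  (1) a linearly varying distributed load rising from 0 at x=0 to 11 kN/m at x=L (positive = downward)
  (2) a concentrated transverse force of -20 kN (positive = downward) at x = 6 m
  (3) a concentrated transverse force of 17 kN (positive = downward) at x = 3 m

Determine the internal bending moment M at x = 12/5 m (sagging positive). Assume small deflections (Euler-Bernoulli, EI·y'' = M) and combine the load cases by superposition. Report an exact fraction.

Load 1 — triangular load w₀=11 kN/m (0→w₀ over full span):
  M_1 = 3w₀Lx/20 - w₀L²/30 - w₀x³/(6L) = 3·11·12·(12/5)/20 - 11·12²/30 - 11·(12/5)³/(6·12) = -924/125 kN·m
Load 2 — point force P=-20 kN at a=6 m (b=L-a=6):
  M_2 = Pb²(3a+b)x/L³ - Pab²/L²  [x≤a] = (-20)·6²·(3·6+6)·(12/5)/12³ - (-20)·6·6²/12² = 6 kN·m
Load 3 — point force P=17 kN at a=3 m (b=L-a=9):
  M_3 = Pb²(3a+b)x/L³ - Pab²/L²  [x≤a] = 17·9²·(3·3+9)·(12/5)/12³ - 17·3·9²/12² = 459/80 kN·m
Superposition: M = Σ M_i = 8691/2000 kN·m ≈ 4.345500 kN·m

M(12/5) = 8691/2000 kN·m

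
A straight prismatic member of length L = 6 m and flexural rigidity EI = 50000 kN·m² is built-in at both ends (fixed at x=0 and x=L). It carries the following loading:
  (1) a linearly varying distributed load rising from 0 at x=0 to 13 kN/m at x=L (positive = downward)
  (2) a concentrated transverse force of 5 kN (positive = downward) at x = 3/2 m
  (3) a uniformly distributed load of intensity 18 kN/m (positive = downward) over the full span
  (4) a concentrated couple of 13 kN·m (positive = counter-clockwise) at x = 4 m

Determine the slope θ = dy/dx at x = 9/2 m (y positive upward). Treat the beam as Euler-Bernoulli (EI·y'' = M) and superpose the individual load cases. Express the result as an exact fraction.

Load 1 — triangular load w₀=13 kN/m (0→w₀ over full span):
  θ_1 = -w₀(2x(L-x)(L-2x)(x+2L)+x²(L-x)²)/(120LEI) = -13·(2·(9/2)·(6-(9/2))·(6-2·(9/2))·((9/2)+2·6)+(9/2)²·(6-(9/2))²)/(120·6·50000) = 14391/64000000 rad
Load 2 — point force P=5 kN at a=3/2 m (b=L-a=9/2):
  θ_2 = Pa²(L-x)(2bL-(3b+a)(L-x))/(2L³EI)  [x>a] = 5·(3/2)²·(6-(9/2))·(2·(9/2)·6-(3·(9/2)+(3/2))·(6-(9/2)))/(2·6³·50000) = 63/2560000 rad
Load 3 — uniform load w=18 kN/m over full span:
  θ_3 = -wx(L-x)(L-2x)/(12EI) = -18·(9/2)·(6-(9/2))·(6-2·(9/2))/(12·50000) = 243/400000 rad
Load 4 — applied couple M₀=13 kN·m at a=4 m (b=L-a=2):
  θ_4 = (R_Ax²/2 - M_Ax - M₀(x-a))/EI  [x>a] with R_A=26/9, M_A=13/3 = ((26/9)·(9/2)²/2 - (13/3)·(9/2) - 13·((9/2)-4))/50000 = 13/200000 rad
Superposition: θ = Σ θ_i = 29503/32000000 rad ≈ 0.000922 rad

θ(9/2) = 29503/32000000 rad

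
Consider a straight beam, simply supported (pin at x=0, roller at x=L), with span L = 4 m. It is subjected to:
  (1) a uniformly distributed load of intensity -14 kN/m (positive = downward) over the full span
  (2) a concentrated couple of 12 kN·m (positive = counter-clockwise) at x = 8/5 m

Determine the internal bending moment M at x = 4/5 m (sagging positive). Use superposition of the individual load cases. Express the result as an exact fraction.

M(4/5) = -388/25 kN·m

Load 1 — uniform load w=-14 kN/m over full span:
  M_1 = wx(L-x)/2 = (-14)·(4/5)·(4-(4/5))/2 = -448/25 kN·m
Load 2 — applied couple M₀=12 kN·m at a=8/5 m (b=L-a=12/5):
  M_2 = M₀x/L  [x≤a] = 12·(4/5)/4 = 12/5 kN·m
Superposition: M = Σ M_i = -388/25 kN·m ≈ -15.520000 kN·m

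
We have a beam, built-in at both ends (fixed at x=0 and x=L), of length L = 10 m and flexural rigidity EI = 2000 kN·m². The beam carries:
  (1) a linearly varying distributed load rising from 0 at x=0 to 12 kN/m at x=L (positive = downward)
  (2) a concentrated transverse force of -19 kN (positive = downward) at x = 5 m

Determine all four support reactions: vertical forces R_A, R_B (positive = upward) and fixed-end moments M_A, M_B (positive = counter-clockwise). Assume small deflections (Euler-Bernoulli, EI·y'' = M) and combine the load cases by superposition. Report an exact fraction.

R_A = 17/2 kN, M_A = 65/4 kN·m, R_B = 65/2 kN, M_B = -145/4 kN·m

Load 1 — triangular load w₀=12 kN/m (0→w₀ over full span):
  R_A = 3w₀L/20 = 3·12·10/20 = 18 kN
  M_A = w₀L²/30 = 12·10²/30 = 40 kN·m
  R_B = 7w₀L/20 = 7·12·10/20 = 42 kN
  M_B = -w₀L²/20 = -12·10²/20 = -60 kN·m
Load 2 — point force P=-19 kN at a=5 m (b=L-a=5):
  R_A = Pb²(3a+b)/L³ = (-19)·5²·(3·5+5)/10³ = -19/2 kN
  M_A = Pab²/L² = (-19)·5·5²/10² = -95/4 kN·m
  R_B = Pa²(a+3b)/L³ = (-19)·5²·(5+3·5)/10³ = -19/2 kN
  M_B = -Pa²b/L² = -(-19)·5²·5/10² = 95/4 kN·m
Superposition: R_A = 17/2 kN, M_A = 65/4 kN·m, R_B = 65/2 kN, M_B = -145/4 kN·m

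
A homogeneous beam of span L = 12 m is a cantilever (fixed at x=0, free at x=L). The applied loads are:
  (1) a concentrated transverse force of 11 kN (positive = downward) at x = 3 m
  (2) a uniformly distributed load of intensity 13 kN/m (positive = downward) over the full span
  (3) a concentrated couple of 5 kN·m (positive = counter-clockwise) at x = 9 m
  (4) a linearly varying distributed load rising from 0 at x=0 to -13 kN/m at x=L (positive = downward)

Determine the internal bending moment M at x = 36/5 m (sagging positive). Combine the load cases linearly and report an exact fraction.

M(36/5) = -1871/125 kN·m

Load 1 — point force P=11 kN at a=3 m (b=L-a=9):
  M_1 = 0  [x>a] = 0 kN·m
Load 2 — uniform load w=13 kN/m over full span:
  M_2 = -w(L-x)²/2 = -13·(12-(36/5))²/2 = -3744/25 kN·m
Load 3 — applied couple M₀=5 kN·m at a=9 m (b=L-a=3):
  M_3 = M₀  [x≤a] = 5 = 5 kN·m
Load 4 — triangular load w₀=-13 kN/m (0→w₀ over full span):
  M_4 = w₀Lx/2 - w₀L²/3 - w₀x³/(6L) = (-13)·12·(36/5)/2 - (-13)·12²/3 - (-13)·(36/5)³/(6·12) = 16224/125 kN·m
Superposition: M = Σ M_i = -1871/125 kN·m ≈ -14.968000 kN·m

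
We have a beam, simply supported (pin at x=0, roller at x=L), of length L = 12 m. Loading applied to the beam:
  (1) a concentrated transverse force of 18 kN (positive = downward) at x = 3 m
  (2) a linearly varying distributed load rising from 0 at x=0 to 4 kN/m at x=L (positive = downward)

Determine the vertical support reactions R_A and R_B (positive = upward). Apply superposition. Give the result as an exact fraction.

R_A = 43/2 kN, R_B = 41/2 kN

Load 1 — point force P=18 kN at a=3 m (b=L-a=9):
  R_A = Pb/L = 18·9/12 = 27/2 kN
  R_B = Pa/L = 18·3/12 = 9/2 kN
Load 2 — triangular load w₀=4 kN/m (0→w₀ over full span):
  R_A = w₀L/6 = 4·12/6 = 8 kN
  R_B = w₀L/3 = 4·12/3 = 16 kN
Superposition: R_A = 43/2 kN, R_B = 41/2 kN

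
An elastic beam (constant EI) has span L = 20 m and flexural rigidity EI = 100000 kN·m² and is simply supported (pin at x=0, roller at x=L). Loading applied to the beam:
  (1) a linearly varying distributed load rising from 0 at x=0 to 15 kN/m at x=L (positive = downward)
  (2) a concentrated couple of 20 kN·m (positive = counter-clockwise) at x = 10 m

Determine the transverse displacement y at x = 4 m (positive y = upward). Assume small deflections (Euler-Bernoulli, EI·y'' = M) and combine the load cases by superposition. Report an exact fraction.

y(4) = -5539/62500 m

Load 1 — triangular load w₀=15 kN/m (0→w₀ over full span):
  y_1 = -w₀x(7L⁴-10L²x²+3x⁴)/(360LEI) = -15·4·(7·20⁴-10·20²·4²+3·4⁴)/(360·20·100000) = -1376/15625 m
Load 2 — applied couple M₀=20 kN·m at a=10 m (b=L-a=10):
  y_2 = (M₀x³/(6L)+C₁x)/EI  [x≤a] with C₁=M₀(3b²-L²)/(6L)=-50/3 = (20·4³/(6·20)+(-50/3)·4)/100000 = -7/12500 m
Superposition: y = Σ y_i = -5539/62500 m ≈ -0.088624 m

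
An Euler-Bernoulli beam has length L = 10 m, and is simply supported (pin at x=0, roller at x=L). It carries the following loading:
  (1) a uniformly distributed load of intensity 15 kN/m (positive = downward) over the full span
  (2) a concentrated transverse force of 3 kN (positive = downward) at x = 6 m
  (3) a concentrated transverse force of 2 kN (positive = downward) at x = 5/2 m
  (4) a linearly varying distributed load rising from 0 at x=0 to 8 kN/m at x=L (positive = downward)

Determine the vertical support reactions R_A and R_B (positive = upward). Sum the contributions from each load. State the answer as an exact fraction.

R_A = 2731/30 kN, R_B = 3119/30 kN

Load 1 — uniform load w=15 kN/m over full span:
  R_A = wL/2 = 15·10/2 = 75 kN
  R_B = wL/2 = 15·10/2 = 75 kN
Load 2 — point force P=3 kN at a=6 m (b=L-a=4):
  R_A = Pb/L = 3·4/10 = 6/5 kN
  R_B = Pa/L = 3·6/10 = 9/5 kN
Load 3 — point force P=2 kN at a=5/2 m (b=L-a=15/2):
  R_A = Pb/L = 2·(15/2)/10 = 3/2 kN
  R_B = Pa/L = 2·(5/2)/10 = 1/2 kN
Load 4 — triangular load w₀=8 kN/m (0→w₀ over full span):
  R_A = w₀L/6 = 8·10/6 = 40/3 kN
  R_B = w₀L/3 = 8·10/3 = 80/3 kN
Superposition: R_A = 2731/30 kN, R_B = 3119/30 kN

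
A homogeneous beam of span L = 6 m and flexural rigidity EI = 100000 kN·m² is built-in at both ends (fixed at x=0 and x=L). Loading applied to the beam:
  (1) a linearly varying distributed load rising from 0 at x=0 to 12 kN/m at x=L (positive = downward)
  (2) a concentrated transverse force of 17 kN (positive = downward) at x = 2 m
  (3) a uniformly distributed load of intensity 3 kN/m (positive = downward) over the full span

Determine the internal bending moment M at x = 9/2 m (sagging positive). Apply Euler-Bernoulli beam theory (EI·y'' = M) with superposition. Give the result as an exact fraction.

M(9/2) = 721/180 kN·m

Load 1 — triangular load w₀=12 kN/m (0→w₀ over full span):
  M_1 = 3w₀Lx/20 - w₀L²/30 - w₀x³/(6L) = 3·12·6·(9/2)/20 - 12·6²/30 - 12·(9/2)³/(6·6) = 153/40 kN·m
Load 2 — point force P=17 kN at a=2 m (b=L-a=4):
  M_2 = Pa²(a+3b)(L-x)/L³ - Pa²b/L²  [x>a] = 17·2²·(2+3·4)·(6-(9/2))/6³ - 17·2²·4/6² = -17/18 kN·m
Load 3 — uniform load w=3 kN/m over full span:
  M_3 = wLx/2 - wL²/12 - wx²/2 = 3·6·(9/2)/2 - 3·6²/12 - 3·(9/2)²/2 = 9/8 kN·m
Superposition: M = Σ M_i = 721/180 kN·m ≈ 4.005556 kN·m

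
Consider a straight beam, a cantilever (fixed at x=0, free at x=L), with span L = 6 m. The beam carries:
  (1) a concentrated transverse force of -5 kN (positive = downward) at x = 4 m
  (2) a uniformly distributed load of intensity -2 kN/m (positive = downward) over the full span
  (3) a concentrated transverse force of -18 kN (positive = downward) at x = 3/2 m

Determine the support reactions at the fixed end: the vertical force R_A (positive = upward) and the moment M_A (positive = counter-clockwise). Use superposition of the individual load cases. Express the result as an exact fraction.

R_A = -35 kN, M_A = -83 kN·m

Load 1 — point force P=-5 kN at a=4 m (b=L-a=2):
  R_A = P = (-5) = -5 kN
  M_A = Pa = (-5)·4 = -20 kN·m
Load 2 — uniform load w=-2 kN/m over full span:
  R_A = wL = (-2)·6 = -12 kN
  M_A = wL²/2 = (-2)·6²/2 = -36 kN·m
Load 3 — point force P=-18 kN at a=3/2 m (b=L-a=9/2):
  R_A = P = (-18) = -18 kN
  M_A = Pa = (-18)·(3/2) = -27 kN·m
Superposition: R_A = -35 kN, M_A = -83 kN·m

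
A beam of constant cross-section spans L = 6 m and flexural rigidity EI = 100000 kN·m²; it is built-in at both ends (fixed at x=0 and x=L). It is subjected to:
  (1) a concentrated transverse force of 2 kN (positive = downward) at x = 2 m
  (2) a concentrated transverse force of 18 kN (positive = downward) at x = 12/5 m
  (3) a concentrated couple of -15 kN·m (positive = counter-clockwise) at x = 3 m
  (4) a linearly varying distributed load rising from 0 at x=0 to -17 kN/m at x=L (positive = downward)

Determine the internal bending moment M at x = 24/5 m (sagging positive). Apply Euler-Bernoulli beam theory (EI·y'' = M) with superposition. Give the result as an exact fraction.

M(24/5) = -23231/7500 kN·m

Load 1 — point force P=2 kN at a=2 m (b=L-a=4):
  M_1 = Pa²(a+3b)(L-x)/L³ - Pa²b/L²  [x>a] = 2·2²·(2+3·4)·(6-(24/5))/6³ - 2·2²·4/6² = -4/15 kN·m
Load 2 — point force P=18 kN at a=12/5 m (b=L-a=18/5):
  M_2 = Pa²(a+3b)(L-x)/L³ - Pa²b/L²  [x>a] = 18·(12/5)²·((12/5)+3·(18/5))·(6-(24/5))/6³ - 18·(12/5)²·(18/5)/6² = -1728/625 kN·m
Load 3 — applied couple M₀=-15 kN·m at a=3 m (b=L-a=3):
  M_3 = R_Ax - M_A - M₀  [x>a] with R_A=-15/4, M_A=-15/4 = (-15/4)·(24/5) - (-15/4) - (-15) = 3/4 kN·m
Load 4 — triangular load w₀=-17 kN/m (0→w₀ over full span):
  M_4 = 3w₀Lx/20 - w₀L²/30 - w₀x³/(6L) = 3·(-17)·6·(24/5)/20 - (-17)·6²/30 - (-17)·(24/5)³/(6·6) = -102/125 kN·m
Superposition: M = Σ M_i = -23231/7500 kN·m ≈ -3.097467 kN·m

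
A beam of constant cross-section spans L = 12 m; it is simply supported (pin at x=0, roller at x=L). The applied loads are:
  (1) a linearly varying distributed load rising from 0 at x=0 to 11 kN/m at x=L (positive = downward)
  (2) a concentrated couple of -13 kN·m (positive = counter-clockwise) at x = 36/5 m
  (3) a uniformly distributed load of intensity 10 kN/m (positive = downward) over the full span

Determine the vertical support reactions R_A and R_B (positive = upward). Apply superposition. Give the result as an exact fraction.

Load 1 — triangular load w₀=11 kN/m (0→w₀ over full span):
  R_A = w₀L/6 = 11·12/6 = 22 kN
  R_B = w₀L/3 = 11·12/3 = 44 kN
Load 2 — applied couple M₀=-13 kN·m at a=36/5 m (b=L-a=24/5):
  R_A = M₀/L = (-13)/12 = -13/12 kN
  R_B = -M₀/L = -(-13)/12 = 13/12 kN
Load 3 — uniform load w=10 kN/m over full span:
  R_A = wL/2 = 10·12/2 = 60 kN
  R_B = wL/2 = 10·12/2 = 60 kN
Superposition: R_A = 971/12 kN, R_B = 1261/12 kN

R_A = 971/12 kN, R_B = 1261/12 kN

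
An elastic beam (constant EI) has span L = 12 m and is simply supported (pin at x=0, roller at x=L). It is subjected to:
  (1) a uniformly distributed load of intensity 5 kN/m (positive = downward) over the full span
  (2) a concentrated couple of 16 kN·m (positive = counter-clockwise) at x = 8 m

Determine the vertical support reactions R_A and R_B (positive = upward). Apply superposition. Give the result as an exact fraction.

Load 1 — uniform load w=5 kN/m over full span:
  R_A = wL/2 = 5·12/2 = 30 kN
  R_B = wL/2 = 5·12/2 = 30 kN
Load 2 — applied couple M₀=16 kN·m at a=8 m (b=L-a=4):
  R_A = M₀/L = 16/12 = 4/3 kN
  R_B = -M₀/L = -16/12 = -4/3 kN
Superposition: R_A = 94/3 kN, R_B = 86/3 kN

R_A = 94/3 kN, R_B = 86/3 kN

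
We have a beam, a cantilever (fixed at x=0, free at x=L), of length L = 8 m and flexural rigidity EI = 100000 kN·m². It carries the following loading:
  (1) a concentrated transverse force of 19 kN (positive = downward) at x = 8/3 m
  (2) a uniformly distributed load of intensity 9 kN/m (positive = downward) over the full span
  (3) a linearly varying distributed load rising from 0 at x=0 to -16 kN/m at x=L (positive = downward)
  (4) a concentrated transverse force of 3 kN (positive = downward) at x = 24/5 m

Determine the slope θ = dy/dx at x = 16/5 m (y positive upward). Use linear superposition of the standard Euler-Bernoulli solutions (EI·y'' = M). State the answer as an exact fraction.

θ(16/5) = 12821/17578125 rad

Load 1 — point force P=19 kN at a=8/3 m (b=L-a=16/3):
  θ_1 = -Pa²/(2EI)  [x>a] = -19·(8/3)²/(2·100000) = -19/28125 rad
Load 2 — uniform load w=9 kN/m over full span:
  θ_2 = -wx(x²-3Lx+3L²)/(6EI) = -9·(16/5)·((16/5)²-3·8·(16/5)+3·8²)/(6·100000) = -2352/390625 rad
Load 3 — triangular load w₀=-16 kN/m (0→w₀ over full span):
  θ_3 = (w₀Lx²/4-w₀L²x/3-w₀x⁴/(24L))/EI = ((-16)·8·(16/5)²/4-(-16)·8²·(16/5)/3-(-16)·(16/5)⁴/(24·8))/100000 = 15104/1953125 rad
Load 4 — point force P=3 kN at a=24/5 m (b=L-a=16/5):
  θ_4 = -Px(2a-x)/(2EI)  [x≤a] = -3·(16/5)·(2·(24/5)-(16/5))/(2·100000) = -24/78125 rad
Superposition: θ = Σ θ_i = 12821/17578125 rad ≈ 0.000729 rad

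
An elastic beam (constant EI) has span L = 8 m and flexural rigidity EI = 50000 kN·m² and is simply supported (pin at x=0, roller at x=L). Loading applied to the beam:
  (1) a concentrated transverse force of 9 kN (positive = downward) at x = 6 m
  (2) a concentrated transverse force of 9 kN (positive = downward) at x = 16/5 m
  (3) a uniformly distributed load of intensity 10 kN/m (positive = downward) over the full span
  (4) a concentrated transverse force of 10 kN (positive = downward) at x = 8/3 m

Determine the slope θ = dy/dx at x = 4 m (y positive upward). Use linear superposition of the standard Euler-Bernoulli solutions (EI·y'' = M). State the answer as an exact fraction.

θ(4) = 78859/1012500000 rad

Load 1 — point force P=9 kN at a=6 m (b=L-a=2):
  θ_1 = -Pb(L²-b²-3x²)/(6LEI)  [x≤a] = -9·2·(8²-2²-3·4²)/(6·8·50000) = -9/100000 rad
Load 2 — point force P=9 kN at a=16/5 m (b=L-a=24/5):
  θ_2 = -Pa(2L²-6Lx+3x²+a²)/(6LEI)  [x>a] = -9·(16/5)·(2·8²-6·8·4+3·4²+(16/5)²)/(6·8·50000) = 27/390625 rad
Load 3 — uniform load w=10 kN/m over full span:
  θ_3 = -w(L³-6Lx²+4x³)/(24EI) = -10·(8³-6·8·4²+4·4³)/(24·50000) = 0 rad
Load 4 — point force P=10 kN at a=8/3 m (b=L-a=16/3):
  θ_4 = -Pa(2L²-6Lx+3x²+a²)/(6LEI)  [x>a] = -10·(8/3)·(2·8²-6·8·4+3·4²+(8/3)²)/(6·8·50000) = 1/10125 rad
Superposition: θ = Σ θ_i = 78859/1012500000 rad ≈ 0.000078 rad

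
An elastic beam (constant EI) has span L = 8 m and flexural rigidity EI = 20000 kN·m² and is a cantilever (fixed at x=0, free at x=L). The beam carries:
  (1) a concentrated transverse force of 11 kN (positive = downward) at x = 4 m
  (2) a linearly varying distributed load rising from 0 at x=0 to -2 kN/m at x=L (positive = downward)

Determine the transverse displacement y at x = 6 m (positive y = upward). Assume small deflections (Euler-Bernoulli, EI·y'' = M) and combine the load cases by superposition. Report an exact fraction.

y(6) = 1283/300000 m

Load 1 — point force P=11 kN at a=4 m (b=L-a=4):
  y_1 = -Pa²(3x-a)/(6EI)  [x>a] = -11·4²·(3·6-4)/(6·20000) = -77/3750 m
Load 2 — triangular load w₀=-2 kN/m (0→w₀ over full span):
  y_2 = (w₀Lx³/12-w₀L²x²/6-w₀x⁵/(120L))/EI = ((-2)·8·6³/12-(-2)·8²·6²/6-(-2)·6⁵/(120·8))/20000 = 2481/100000 m
Superposition: y = Σ y_i = 1283/300000 m ≈ 0.004277 m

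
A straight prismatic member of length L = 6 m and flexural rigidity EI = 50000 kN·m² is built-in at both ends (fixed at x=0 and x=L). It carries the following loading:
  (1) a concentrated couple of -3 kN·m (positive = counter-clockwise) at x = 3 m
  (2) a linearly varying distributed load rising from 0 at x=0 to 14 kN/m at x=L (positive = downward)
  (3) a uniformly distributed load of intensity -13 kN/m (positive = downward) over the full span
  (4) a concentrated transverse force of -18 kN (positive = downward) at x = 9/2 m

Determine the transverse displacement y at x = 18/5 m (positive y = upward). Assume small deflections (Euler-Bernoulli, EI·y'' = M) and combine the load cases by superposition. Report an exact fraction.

y(18/5) = 3536811/6250000000 m

Load 1 — applied couple M₀=-3 kN·m at a=3 m (b=L-a=3):
  y_1 = (R_Ax³/6 - M_Ax²/2 - M₀(x-a)²/2)/EI  [x>a] with R_A=-3/4, M_A=-3/4 = ((-3/4)·(18/5)³/6 - (-3/4)·(18/5)²/2 - (-3)·((18/5)-3)²/2)/50000 = -27/3125000 m
Load 2 — triangular load w₀=14 kN/m (0→w₀ over full span):
  y_2 = -w₀x²(L-x)²(x+2L)/(120LEI) = -14·(18/5)²·(6-(18/5))²·((18/5)+2·6)/(120·6·50000) = -22113/48828125 m
Load 3 — uniform load w=-13 kN/m over full span:
  y_3 = -wx²(L-x)²/(24EI) = -(-13)·(18/5)²·(6-(18/5))²/(24·50000) = 3159/3906250 m
Load 4 — point force P=-18 kN at a=9/2 m (b=L-a=3/2):
  y_4 = -Pb²x²(3aL-(3a+b)x)/(6L³EI)  [x≤a] = -(-18)·(3/2)²·(18/5)²·(3·(9/2)·6-(3·(9/2)+(3/2))·(18/5))/(6·6³·50000) = 2187/10000000 m
Superposition: y = Σ y_i = 3536811/6250000000 m ≈ 0.000566 m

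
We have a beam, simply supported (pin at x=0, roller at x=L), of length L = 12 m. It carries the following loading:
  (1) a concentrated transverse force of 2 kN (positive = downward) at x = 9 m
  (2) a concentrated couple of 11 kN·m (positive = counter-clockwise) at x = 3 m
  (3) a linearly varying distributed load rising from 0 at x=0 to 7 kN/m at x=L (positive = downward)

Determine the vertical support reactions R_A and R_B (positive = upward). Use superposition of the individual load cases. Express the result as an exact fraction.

Load 1 — point force P=2 kN at a=9 m (b=L-a=3):
  R_A = Pb/L = 2·3/12 = 1/2 kN
  R_B = Pa/L = 2·9/12 = 3/2 kN
Load 2 — applied couple M₀=11 kN·m at a=3 m (b=L-a=9):
  R_A = M₀/L = 11/12 kN
  R_B = -M₀/L = -11/12 kN
Load 3 — triangular load w₀=7 kN/m (0→w₀ over full span):
  R_A = w₀L/6 = 7·12/6 = 14 kN
  R_B = w₀L/3 = 7·12/3 = 28 kN
Superposition: R_A = 185/12 kN, R_B = 343/12 kN

R_A = 185/12 kN, R_B = 343/12 kN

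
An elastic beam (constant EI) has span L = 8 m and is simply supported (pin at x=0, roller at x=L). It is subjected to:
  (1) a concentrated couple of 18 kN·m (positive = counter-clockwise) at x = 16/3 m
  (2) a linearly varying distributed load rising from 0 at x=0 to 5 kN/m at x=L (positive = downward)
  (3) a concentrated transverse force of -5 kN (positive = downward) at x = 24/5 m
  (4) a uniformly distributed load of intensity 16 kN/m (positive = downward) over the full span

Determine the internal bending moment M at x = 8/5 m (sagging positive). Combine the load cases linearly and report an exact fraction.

Load 1 — applied couple M₀=18 kN·m at a=16/3 m (b=L-a=8/3):
  M_1 = M₀x/L  [x≤a] = 18·(8/5)/8 = 18/5 kN·m
Load 2 — triangular load w₀=5 kN/m (0→w₀ over full span):
  M_2 = w₀Lx/6 - w₀x³/(6L) = 5·8·(8/5)/6 - 5·(8/5)³/(6·8) = 256/25 kN·m
Load 3 — point force P=-5 kN at a=24/5 m (b=L-a=16/5):
  M_3 = Pbx/L  [x≤a] = (-5)·(16/5)·(8/5)/8 = -16/5 kN·m
Load 4 — uniform load w=16 kN/m over full span:
  M_4 = wx(L-x)/2 = 16·(8/5)·(8-(8/5))/2 = 2048/25 kN·m
Superposition: M = Σ M_i = 2314/25 kN·m ≈ 92.560000 kN·m

M(8/5) = 2314/25 kN·m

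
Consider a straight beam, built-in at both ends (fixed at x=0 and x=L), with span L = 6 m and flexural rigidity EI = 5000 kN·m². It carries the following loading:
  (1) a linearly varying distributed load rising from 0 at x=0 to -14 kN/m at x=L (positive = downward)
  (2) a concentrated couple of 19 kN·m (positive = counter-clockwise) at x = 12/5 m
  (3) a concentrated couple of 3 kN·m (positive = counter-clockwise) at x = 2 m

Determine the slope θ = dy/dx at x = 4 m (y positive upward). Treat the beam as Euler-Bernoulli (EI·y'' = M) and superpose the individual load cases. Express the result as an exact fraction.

Load 1 — triangular load w₀=-14 kN/m (0→w₀ over full span):
  θ_1 = -w₀(2x(L-x)(L-2x)(x+2L)+x²(L-x)²)/(120LEI) = -(-14)·(2·4·(6-4)·(6-2·4)·(4+2·6)+4²·(6-4)²)/(120·6·5000) = -49/28125 rad
Load 2 — applied couple M₀=19 kN·m at a=12/5 m (b=L-a=18/5):
  θ_2 = (R_Ax²/2 - M_Ax - M₀(x-a))/EI  [x>a] with R_A=114/25, M_A=57/25 = ((114/25)·4²/2 - (57/25)·4 - 19·(4-(12/5)))/5000 = -19/31250 rad
Load 3 — applied couple M₀=3 kN·m at a=2 m (b=L-a=4):
  θ_3 = (R_Ax²/2 - M_Ax - M₀(x-a))/EI  [x>a] with R_A=2/3, M_A=0 = ((2/3)·4²/2 - 0·4 - 3·(4-2))/5000 = -1/7500 rad
Superposition: θ = Σ θ_i = -1397/562500 rad ≈ -0.002484 rad

θ(4) = -1397/562500 rad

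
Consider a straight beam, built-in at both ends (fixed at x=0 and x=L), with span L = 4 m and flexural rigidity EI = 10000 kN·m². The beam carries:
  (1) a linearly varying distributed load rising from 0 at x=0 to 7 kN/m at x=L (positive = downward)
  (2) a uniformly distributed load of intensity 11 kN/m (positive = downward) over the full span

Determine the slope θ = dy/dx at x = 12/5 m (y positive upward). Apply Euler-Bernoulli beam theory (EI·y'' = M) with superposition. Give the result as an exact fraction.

Load 1 — triangular load w₀=7 kN/m (0→w₀ over full span):
  θ_1 = -w₀(2x(L-x)(L-2x)(x+2L)+x²(L-x)²)/(120LEI) = -7·(2·(12/5)·(4-(12/5))·(4-2·(12/5))·((12/5)+2·4)+(12/5)²·(4-(12/5))²)/(120·4·10000) = 28/390625 rad
Load 2 — uniform load w=11 kN/m over full span:
  θ_2 = -wx(L-x)(L-2x)/(12EI) = -11·(12/5)·(4-(12/5))·(4-2·(12/5))/(12·10000) = 22/78125 rad
Superposition: θ = Σ θ_i = 138/390625 rad ≈ 0.000353 rad

θ(12/5) = 138/390625 rad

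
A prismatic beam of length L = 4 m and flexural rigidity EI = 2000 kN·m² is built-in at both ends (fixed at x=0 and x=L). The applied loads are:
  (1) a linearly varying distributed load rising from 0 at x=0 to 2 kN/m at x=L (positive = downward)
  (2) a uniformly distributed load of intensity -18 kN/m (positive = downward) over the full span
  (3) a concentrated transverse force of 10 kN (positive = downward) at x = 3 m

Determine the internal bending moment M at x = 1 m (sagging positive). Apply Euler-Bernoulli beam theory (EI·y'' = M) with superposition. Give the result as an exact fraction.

M(1) = -261/80 kN·m

Load 1 — triangular load w₀=2 kN/m (0→w₀ over full span):
  M_1 = 3w₀Lx/20 - w₀L²/30 - w₀x³/(6L) = 3·2·4·1/20 - 2·4²/30 - 2·1³/(6·4) = 1/20 kN·m
Load 2 — uniform load w=-18 kN/m over full span:
  M_2 = wLx/2 - wL²/12 - wx²/2 = (-18)·4·1/2 - (-18)·4²/12 - (-18)·1²/2 = -3 kN·m
Load 3 — point force P=10 kN at a=3 m (b=L-a=1):
  M_3 = Pb²(3a+b)x/L³ - Pab²/L²  [x≤a] = 10·1²·(3·3+1)·1/4³ - 10·3·1²/4² = -5/16 kN·m
Superposition: M = Σ M_i = -261/80 kN·m ≈ -3.262500 kN·m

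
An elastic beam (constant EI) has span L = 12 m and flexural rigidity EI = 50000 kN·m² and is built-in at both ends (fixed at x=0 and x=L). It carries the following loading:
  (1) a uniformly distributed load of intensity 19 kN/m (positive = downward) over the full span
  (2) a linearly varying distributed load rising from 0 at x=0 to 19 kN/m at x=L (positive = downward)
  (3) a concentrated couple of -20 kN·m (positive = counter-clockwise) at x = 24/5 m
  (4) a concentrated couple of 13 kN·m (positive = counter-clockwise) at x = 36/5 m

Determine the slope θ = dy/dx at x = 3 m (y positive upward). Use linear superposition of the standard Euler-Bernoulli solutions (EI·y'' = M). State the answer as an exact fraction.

θ(3) = -312483/40000000 rad

Load 1 — uniform load w=19 kN/m over full span:
  θ_1 = -wx(L-x)(L-2x)/(12EI) = -19·3·(12-3)·(12-2·3)/(12·50000) = -513/100000 rad
Load 2 — triangular load w₀=19 kN/m (0→w₀ over full span):
  θ_2 = -w₀(2x(L-x)(L-2x)(x+2L)+x²(L-x)²)/(120LEI) = -19·(2·3·(12-3)·(12-2·3)·(3+2·12)+3²·(12-3)²)/(120·12·50000) = -20007/8000000 rad
Load 3 — applied couple M₀=-20 kN·m at a=24/5 m (b=L-a=36/5):
  θ_3 = (R_Ax²/2 - M_Ax)/EI  [x≤a] with R_A=-12/5, M_A=-12/5 = ((-12/5)·3²/2 - (-12/5)·3)/50000 = -9/125000 rad
Load 4 — applied couple M₀=13 kN·m at a=36/5 m (b=L-a=24/5):
  θ_4 = (R_Ax²/2 - M_Ax)/EI  [x≤a] with R_A=39/25, M_A=104/25 = ((39/25)·3²/2 - (104/25)·3)/50000 = -273/2500000 rad
Superposition: θ = Σ θ_i = -312483/40000000 rad ≈ -0.007812 rad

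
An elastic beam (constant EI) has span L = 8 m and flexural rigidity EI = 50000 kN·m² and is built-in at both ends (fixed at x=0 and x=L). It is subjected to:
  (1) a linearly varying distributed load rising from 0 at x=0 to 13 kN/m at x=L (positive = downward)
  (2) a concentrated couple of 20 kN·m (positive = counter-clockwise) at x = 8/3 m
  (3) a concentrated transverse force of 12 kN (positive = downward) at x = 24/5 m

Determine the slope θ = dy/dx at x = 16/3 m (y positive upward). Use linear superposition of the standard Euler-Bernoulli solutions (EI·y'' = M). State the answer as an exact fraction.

θ(16/3) = 42646/94921875 rad

Load 1 — triangular load w₀=13 kN/m (0→w₀ over full span):
  θ_1 = -w₀(2x(L-x)(L-2x)(x+2L)+x²(L-x)²)/(120LEI) = -13·(2·(16/3)·(8-(16/3))·(8-2·(16/3))·((16/3)+2·8)+(16/3)²·(8-(16/3))²)/(120·8·50000) = 1456/3796875 rad
Load 2 — applied couple M₀=20 kN·m at a=8/3 m (b=L-a=16/3):
  θ_2 = (R_Ax²/2 - M_Ax - M₀(x-a))/EI  [x>a] with R_A=10/3, M_A=0 = ((10/3)·(16/3)²/2 - 0·(16/3) - 20·((16/3)-(8/3)))/50000 = -2/16875 rad
Load 3 — point force P=12 kN at a=24/5 m (b=L-a=16/5):
  θ_3 = Pa²(L-x)(2bL-(3b+a)(L-x))/(2L³EI)  [x>a] = 12·(24/5)²·(8-(16/3))·(2·(16/5)·8-(3·(16/5)+(24/5))·(8-(16/3)))/(2·8³·50000) = 72/390625 rad
Superposition: θ = Σ θ_i = 42646/94921875 rad ≈ 0.000449 rad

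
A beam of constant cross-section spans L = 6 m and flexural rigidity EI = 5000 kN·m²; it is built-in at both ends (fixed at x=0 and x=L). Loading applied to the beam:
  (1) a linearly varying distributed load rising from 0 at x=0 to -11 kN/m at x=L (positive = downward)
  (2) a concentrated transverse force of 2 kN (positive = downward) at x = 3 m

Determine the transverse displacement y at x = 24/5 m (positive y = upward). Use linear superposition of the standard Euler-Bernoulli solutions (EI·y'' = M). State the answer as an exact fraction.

Load 1 — triangular load w₀=-11 kN/m (0→w₀ over full span):
  y_1 = -w₀x²(L-x)²(x+2L)/(120LEI) = -(-11)·(24/5)²·(6-(24/5))²·((24/5)+2·6)/(120·6·5000) = 16632/9765625 m
Load 2 — point force P=2 kN at a=3 m (b=L-a=3):
  y_2 = -Pa²(L-x)²(3bL-(3b+a)(L-x))/(6L³EI)  [x>a] = -2·3²·(6-(24/5))²·(3·3·6-(3·3+3)·(6-(24/5)))/(6·6³·5000) = -99/625000 m
Superposition: y = Σ y_i = 120681/78125000 m ≈ 0.001545 m

y(24/5) = 120681/78125000 m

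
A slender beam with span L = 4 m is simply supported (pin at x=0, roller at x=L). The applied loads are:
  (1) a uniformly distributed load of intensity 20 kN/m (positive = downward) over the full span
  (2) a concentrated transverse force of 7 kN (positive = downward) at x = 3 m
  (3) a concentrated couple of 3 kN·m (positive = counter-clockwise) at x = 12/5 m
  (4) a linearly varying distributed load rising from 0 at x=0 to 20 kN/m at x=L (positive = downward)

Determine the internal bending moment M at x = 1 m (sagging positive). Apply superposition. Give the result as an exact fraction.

Load 1 — uniform load w=20 kN/m over full span:
  M_1 = wx(L-x)/2 = 20·1·(4-1)/2 = 30 kN·m
Load 2 — point force P=7 kN at a=3 m (b=L-a=1):
  M_2 = Pbx/L  [x≤a] = 7·1·1/4 = 7/4 kN·m
Load 3 — applied couple M₀=3 kN·m at a=12/5 m (b=L-a=8/5):
  M_3 = M₀x/L  [x≤a] = 3·1/4 = 3/4 kN·m
Load 4 — triangular load w₀=20 kN/m (0→w₀ over full span):
  M_4 = w₀Lx/6 - w₀x³/(6L) = 20·4·1/6 - 20·1³/(6·4) = 25/2 kN·m
Superposition: M = Σ M_i = 45 kN·m ≈ 45.000000 kN·m

M(1) = 45 kN·m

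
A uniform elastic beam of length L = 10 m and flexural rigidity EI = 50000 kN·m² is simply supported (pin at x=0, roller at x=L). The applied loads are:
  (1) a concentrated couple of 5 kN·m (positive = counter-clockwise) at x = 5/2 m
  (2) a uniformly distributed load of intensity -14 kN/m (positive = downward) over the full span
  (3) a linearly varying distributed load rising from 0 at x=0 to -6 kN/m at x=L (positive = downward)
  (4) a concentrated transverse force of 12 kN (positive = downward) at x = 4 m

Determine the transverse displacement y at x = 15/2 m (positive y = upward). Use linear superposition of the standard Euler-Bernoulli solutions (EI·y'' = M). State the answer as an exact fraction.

y(15/2) = 371067/12800000 m

Load 1 — applied couple M₀=5 kN·m at a=5/2 m (b=L-a=15/2):
  y_1 = (M₀x³/(6L)-M₀(x-a)²/2+C₁x)/EI  [x>a] with C₁=M₀(3b²-L²)/(6L)=275/48 = (5·(15/2)³/(6·10)-5·((15/2)-(5/2))²/2+(275/48)·(15/2))/50000 = 1/3200 m
Load 2 — uniform load w=-14 kN/m over full span:
  y_2 = -wx(L³-2Lx²+x³)/(24EI) = -(-14)·(15/2)·(10³-2·10·(15/2)²+(15/2)³)/(24·50000) = 133/5120 m
Load 3 — triangular load w₀=-6 kN/m (0→w₀ over full span):
  y_3 = -w₀x(7L⁴-10L²x²+3x⁴)/(360LEI) = -(-6)·(15/2)·(7·10⁴-10·10²·(15/2)²+3·(15/2)⁴)/(360·10·50000) = 119/20480 m
Load 4 — point force P=12 kN at a=4 m (b=L-a=6):
  y_4 = -Pa(L-x)(2Lx-a²-x²)/(6LEI)  [x>a] = -12·4·(10-(15/2))·(2·10·(15/2)-4²-(15/2)²)/(6·10·50000) = -311/100000 m
Superposition: y = Σ y_i = 371067/12800000 m ≈ 0.028990 m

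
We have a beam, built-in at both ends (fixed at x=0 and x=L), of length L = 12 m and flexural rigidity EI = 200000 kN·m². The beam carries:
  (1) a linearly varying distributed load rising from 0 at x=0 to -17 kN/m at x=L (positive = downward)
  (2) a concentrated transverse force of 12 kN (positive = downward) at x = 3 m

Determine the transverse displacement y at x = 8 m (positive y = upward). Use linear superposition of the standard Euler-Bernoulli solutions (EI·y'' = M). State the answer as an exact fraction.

y(8) = 7939/4500000 m

Load 1 — triangular load w₀=-17 kN/m (0→w₀ over full span):
  y_1 = -w₀x²(L-x)²(x+2L)/(120LEI) = -(-17)·8²·(12-8)²·(8+2·12)/(120·12·200000) = 272/140625 m
Load 2 — point force P=12 kN at a=3 m (b=L-a=9):
  y_2 = -Pa²(L-x)²(3bL-(3b+a)(L-x))/(6L³EI)  [x>a] = -12·3²·(12-8)²·(3·9·12-(3·9+3)·(12-8))/(6·12³·200000) = -17/100000 m
Superposition: y = Σ y_i = 7939/4500000 m ≈ 0.001764 m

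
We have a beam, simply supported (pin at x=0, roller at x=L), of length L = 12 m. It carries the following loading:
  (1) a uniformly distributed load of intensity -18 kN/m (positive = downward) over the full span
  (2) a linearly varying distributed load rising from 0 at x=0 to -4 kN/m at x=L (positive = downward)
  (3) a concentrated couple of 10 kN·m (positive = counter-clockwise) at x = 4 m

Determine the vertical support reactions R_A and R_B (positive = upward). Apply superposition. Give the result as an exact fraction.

R_A = -691/6 kN, R_B = -749/6 kN

Load 1 — uniform load w=-18 kN/m over full span:
  R_A = wL/2 = (-18)·12/2 = -108 kN
  R_B = wL/2 = (-18)·12/2 = -108 kN
Load 2 — triangular load w₀=-4 kN/m (0→w₀ over full span):
  R_A = w₀L/6 = (-4)·12/6 = -8 kN
  R_B = w₀L/3 = (-4)·12/3 = -16 kN
Load 3 — applied couple M₀=10 kN·m at a=4 m (b=L-a=8):
  R_A = M₀/L = 10/12 = 5/6 kN
  R_B = -M₀/L = -10/12 = -5/6 kN
Superposition: R_A = -691/6 kN, R_B = -749/6 kN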